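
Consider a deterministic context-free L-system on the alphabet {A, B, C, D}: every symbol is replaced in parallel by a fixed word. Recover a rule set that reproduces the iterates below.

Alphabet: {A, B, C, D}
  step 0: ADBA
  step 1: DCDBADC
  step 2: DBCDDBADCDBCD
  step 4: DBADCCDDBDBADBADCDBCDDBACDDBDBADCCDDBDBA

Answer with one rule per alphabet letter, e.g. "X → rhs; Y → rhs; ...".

  step 1 ⇒ step 2: DCDBADC ⇒ DB·CD·DB·A·DC·DB·CD
    A ↦ DC
    B ↦ A
    C ↦ CD
    D ↦ DB

A->DC, B->A, C->CD, D->DB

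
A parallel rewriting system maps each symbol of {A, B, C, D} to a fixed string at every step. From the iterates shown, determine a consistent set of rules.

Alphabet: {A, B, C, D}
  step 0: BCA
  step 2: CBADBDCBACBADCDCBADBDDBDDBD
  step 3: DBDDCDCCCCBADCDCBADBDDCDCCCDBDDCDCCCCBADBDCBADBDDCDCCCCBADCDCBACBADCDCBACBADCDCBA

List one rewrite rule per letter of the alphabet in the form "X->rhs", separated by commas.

  step 2 ⇒ step 3: CBADBDCBACBADCDCBADBDDBDDBD ⇒ DBD·DCD·CCC·CBA·DCD·CBA·DBD·DCD·CCC·DBD·DCD·CCC·CBA·DBD·CBA·DBD·DCD·CCC·CBA·DCD·CBA·CBA·DCD·CBA·CBA·DCD·CBA
    A ↦ CCC
    B ↦ DCD
    C ↦ DBD
    D ↦ CBA

A->CCC, B->DCD, C->DBD, D->CBA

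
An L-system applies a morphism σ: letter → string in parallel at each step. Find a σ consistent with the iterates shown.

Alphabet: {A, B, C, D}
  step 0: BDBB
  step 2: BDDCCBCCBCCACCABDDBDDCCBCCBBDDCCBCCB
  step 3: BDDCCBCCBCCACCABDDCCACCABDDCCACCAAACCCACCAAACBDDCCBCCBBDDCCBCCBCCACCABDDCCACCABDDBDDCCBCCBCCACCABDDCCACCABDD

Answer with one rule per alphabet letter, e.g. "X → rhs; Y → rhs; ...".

  step 2 ⇒ step 3: BDDCCBCCBCCACCABDDBDDCCBCCBBDDCCBCCB ⇒ BDD·CCB·CCB·CCA·CCA·BDD·CCA·CCA·BDD·CCA·CCA·AAC·CCA·CCA·AAC·BDD·CCB·CCB·BDD·CCB·CCB·CCA·CCA·BDD·CCA·CCA·BDD·BDD·CCB·CCB·CCA·CCA·BDD·CCA·CCA·BDD
    A ↦ AAC
    B ↦ BDD
    C ↦ CCA
    D ↦ CCB

A->AAC, B->BDD, C->CCA, D->CCB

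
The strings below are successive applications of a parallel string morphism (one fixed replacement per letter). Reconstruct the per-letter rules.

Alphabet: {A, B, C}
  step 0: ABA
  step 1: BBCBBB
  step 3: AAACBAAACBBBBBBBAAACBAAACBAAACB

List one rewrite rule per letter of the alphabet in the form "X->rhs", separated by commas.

  step 0 ⇒ step 1: ABA ⇒ BB·CB·BB
    A ↦ BB
    B ↦ CB
    C ↦ AAA  (constrained at step 1)

A->BB, B->CB, C->AAA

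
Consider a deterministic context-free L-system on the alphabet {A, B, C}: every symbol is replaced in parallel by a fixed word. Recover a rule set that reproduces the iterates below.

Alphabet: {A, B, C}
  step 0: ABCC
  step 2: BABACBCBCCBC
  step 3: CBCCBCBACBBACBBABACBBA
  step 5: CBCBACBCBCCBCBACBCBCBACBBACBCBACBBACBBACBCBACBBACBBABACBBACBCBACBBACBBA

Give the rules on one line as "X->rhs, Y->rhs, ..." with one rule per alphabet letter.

A->C, B->CB, C->BA

  step 2 ⇒ step 3: BABACBCBCCBC ⇒ CB·C·CB·C·BA·CB·BA·CB·BA·BA·CB·BA
    A ↦ C
    B ↦ CB
    C ↦ BA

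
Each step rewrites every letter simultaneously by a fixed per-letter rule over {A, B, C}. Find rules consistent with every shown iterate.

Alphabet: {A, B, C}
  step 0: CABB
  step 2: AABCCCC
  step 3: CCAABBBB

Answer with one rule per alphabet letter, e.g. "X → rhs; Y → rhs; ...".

  step 2 ⇒ step 3: AABCCCC ⇒ C·C·AA·B·B·B·B
    A ↦ C
    B ↦ AA
    C ↦ B

A->C, B->AA, C->B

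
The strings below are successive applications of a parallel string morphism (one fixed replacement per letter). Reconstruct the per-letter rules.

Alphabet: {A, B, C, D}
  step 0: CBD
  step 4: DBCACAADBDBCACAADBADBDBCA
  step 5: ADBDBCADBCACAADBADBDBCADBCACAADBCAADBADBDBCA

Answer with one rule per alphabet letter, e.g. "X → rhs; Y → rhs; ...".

A->CA, B->DB, C->DB, D->A

  step 4 ⇒ step 5: DBCACAADBDBCACAADBADBDBCA ⇒ A·DB·DB·CA·DB·CA·CA·A·DB·A·DB·DB·CA·DB·CA·CA·A·DB·CA·A·DB·A·DB·DB·CA
    A ↦ CA
    B ↦ DB
    C ↦ DB
    D ↦ A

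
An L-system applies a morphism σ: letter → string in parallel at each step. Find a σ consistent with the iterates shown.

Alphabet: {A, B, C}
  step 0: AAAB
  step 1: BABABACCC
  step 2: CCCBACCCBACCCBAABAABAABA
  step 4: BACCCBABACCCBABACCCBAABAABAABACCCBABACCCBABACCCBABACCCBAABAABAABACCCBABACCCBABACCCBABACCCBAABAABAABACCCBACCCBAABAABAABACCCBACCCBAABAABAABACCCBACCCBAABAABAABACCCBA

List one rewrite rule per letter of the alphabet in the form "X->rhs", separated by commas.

  step 1 ⇒ step 2: BABABACCC ⇒ CCC·BA·CCC·BA·CCC·BA·ABA·ABA·ABA
    A ↦ BA
    B ↦ CCC
    C ↦ ABA

A->BA, B->CCC, C->ABA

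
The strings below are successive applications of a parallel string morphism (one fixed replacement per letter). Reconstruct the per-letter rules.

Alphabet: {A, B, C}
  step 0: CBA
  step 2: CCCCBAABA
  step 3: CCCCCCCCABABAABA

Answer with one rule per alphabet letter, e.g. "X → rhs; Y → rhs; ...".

  step 2 ⇒ step 3: CCCCBAABA ⇒ CC·CC·CC·CC·A·BA·BA·A·BA
    A ↦ BA
    B ↦ A
    C ↦ CC

A->BA, B->A, C->CC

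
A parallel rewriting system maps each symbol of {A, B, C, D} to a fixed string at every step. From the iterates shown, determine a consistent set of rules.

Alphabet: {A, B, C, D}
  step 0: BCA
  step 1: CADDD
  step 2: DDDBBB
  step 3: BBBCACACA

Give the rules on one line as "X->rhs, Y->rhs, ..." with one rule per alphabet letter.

A->DD, B->CA, C->D, D->B

  step 2 ⇒ step 3: DDDBBB ⇒ B·B·B·CA·CA·CA
    B ↦ CA
    D ↦ B
  step 0 ⇒ step 1: BCA ⇒ CA·D·DD
    A ↦ DD
  step 0 ⇒ step 1: BCA ⇒ CA·D·DD
    C ↦ D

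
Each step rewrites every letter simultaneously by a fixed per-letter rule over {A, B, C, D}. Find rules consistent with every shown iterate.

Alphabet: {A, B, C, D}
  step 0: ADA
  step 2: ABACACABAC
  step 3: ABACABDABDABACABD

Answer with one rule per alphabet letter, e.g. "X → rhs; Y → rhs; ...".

A->AB, B->AC, C->D, D->B

  step 2 ⇒ step 3: ABACACABAC ⇒ AB·AC·AB·D·AB·D·AB·AC·AB·D
    A ↦ AB
    B ↦ AC
    C ↦ D
    D ↦ B  (constrained at step 0)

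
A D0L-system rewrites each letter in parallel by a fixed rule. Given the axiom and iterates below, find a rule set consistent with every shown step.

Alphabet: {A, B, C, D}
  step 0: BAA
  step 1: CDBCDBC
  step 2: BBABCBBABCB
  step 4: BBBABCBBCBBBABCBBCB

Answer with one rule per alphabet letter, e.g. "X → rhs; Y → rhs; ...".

A->DBC, B->C, C->B, D->BAB

  step 1 ⇒ step 2: CDBCDBC ⇒ B·BAB·C·B·BAB·C·B
    B ↦ C
    C ↦ B
    D ↦ BAB
  step 0 ⇒ step 1: BAA ⇒ C·DBC·DBC
    A ↦ DBC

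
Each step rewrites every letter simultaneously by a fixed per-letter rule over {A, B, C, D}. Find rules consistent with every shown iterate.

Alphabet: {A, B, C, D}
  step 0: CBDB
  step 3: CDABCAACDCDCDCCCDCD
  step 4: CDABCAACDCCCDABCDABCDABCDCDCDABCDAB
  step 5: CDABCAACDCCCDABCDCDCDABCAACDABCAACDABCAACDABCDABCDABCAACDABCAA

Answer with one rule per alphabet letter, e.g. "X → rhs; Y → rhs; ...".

  step 4 ⇒ step 5: CDABCAACDCCCDABCDABCDABCDCDCDABCDAB ⇒ CD·AB·C·AA·CD·C·C·CD·AB·CD·CD·CD·AB·C·AA·CD·AB·C·AA·CD·AB·C·AA·CD·AB·CD·AB·CD·AB·C·AA·CD·AB·C·AA
    A ↦ C
    B ↦ AA
    C ↦ CD
    D ↦ AB

A->C, B->AA, C->CD, D->AB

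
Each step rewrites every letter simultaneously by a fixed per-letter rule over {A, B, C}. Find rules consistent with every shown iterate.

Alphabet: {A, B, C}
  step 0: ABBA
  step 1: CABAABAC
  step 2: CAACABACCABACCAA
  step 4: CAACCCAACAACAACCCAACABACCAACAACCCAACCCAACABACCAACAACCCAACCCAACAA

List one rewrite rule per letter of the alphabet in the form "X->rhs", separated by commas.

A->C, B->ABA, C->CAA

  step 1 ⇒ step 2: CABAABAC ⇒ CAA·C·ABA·C·C·ABA·C·CAA
    A ↦ C
    B ↦ ABA
    C ↦ CAA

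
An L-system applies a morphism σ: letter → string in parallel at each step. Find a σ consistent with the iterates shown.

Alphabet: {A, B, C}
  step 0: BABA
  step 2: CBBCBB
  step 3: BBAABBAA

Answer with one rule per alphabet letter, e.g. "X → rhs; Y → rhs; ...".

A->C, B->A, C->BB

  step 2 ⇒ step 3: CBBCBB ⇒ BB·A·A·BB·A·A
    B ↦ A
    C ↦ BB
    A ↦ C  (constrained at step 0)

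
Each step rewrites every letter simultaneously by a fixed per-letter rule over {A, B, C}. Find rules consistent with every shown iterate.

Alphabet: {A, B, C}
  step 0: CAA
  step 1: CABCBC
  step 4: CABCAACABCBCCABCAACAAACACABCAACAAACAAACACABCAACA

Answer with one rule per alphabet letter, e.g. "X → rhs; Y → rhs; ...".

  step 0 ⇒ step 1: CAA ⇒ CA·BC·BC
    A ↦ BC
    C ↦ CA
    B ↦ AA  (constrained at step 1)

A->BC, B->AA, C->CA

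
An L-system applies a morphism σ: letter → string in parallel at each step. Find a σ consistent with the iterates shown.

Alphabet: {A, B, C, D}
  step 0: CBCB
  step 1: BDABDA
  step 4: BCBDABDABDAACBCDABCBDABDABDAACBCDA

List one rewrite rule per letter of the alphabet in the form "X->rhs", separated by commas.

  step 0 ⇒ step 1: CBCB ⇒ B·DA·B·DA
    B ↦ DA
    C ↦ B
    A ↦ BC  (constrained at step 1)
    D ↦ AC  (constrained at step 1)

A->BC, B->DA, C->B, D->AC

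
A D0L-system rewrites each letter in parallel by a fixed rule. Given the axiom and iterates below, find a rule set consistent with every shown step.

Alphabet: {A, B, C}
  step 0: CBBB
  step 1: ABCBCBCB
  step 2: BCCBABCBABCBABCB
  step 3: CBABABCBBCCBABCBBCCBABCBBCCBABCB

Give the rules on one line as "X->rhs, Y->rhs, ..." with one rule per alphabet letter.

  step 2 ⇒ step 3: BCCBABCBABCBABCB ⇒ CB·AB·AB·CB·BC·CB·AB·CB·BC·CB·AB·CB·BC·CB·AB·CB
    A ↦ BC
    B ↦ CB
    C ↦ AB

A->BC, B->CB, C->AB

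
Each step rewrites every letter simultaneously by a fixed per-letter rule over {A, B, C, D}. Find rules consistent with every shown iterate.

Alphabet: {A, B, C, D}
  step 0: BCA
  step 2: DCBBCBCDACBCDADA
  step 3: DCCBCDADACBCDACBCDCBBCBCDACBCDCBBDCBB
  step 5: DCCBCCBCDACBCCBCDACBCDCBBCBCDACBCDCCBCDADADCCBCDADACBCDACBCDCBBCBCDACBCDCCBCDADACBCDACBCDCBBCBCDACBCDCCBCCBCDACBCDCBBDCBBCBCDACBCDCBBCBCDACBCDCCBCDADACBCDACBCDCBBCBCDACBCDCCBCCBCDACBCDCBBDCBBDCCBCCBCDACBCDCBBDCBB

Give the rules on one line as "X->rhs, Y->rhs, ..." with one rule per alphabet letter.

  step 2 ⇒ step 3: DCBBCBCDACBCDADA ⇒ DC·CBC·DA·DA·CBC·DA·CBC·DC·BB·CBC·DA·CBC·DC·BB·DC·BB
    A ↦ BB
    B ↦ DA
    C ↦ CBC
    D ↦ DC

A->BB, B->DA, C->CBC, D->DC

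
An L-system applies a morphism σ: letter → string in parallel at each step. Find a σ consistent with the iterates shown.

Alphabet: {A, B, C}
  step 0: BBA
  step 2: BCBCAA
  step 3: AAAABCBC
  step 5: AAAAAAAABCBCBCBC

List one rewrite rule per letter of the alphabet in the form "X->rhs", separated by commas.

A->BC, B->A, C->A

  step 2 ⇒ step 3: BCBCAA ⇒ A·A·A·A·BC·BC
    A ↦ BC
    B ↦ A
    C ↦ A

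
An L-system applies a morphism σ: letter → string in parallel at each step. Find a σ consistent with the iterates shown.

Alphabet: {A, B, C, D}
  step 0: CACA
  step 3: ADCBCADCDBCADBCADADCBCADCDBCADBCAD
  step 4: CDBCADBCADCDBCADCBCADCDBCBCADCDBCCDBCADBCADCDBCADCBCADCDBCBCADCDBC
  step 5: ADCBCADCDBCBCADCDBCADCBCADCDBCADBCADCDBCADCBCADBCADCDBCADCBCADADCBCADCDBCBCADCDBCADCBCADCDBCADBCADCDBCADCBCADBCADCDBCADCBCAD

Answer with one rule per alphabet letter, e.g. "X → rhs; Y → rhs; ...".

  step 4 ⇒ step 5: CDBCADBCADCDBCADCBCADCDBCBCADCDBCCDBCADBCADCDBCADCBCADCDBCBCADCDBC ⇒ AD·C·BC·AD·CDB·C·BC·AD·CDB·C·AD·C·BC·AD·CDB·C·AD·BC·AD·CDB·C·AD·C·BC·AD·BC·AD·CDB·C·AD·C·BC·AD·AD·C·BC·AD·CDB·C·BC·AD·CDB·C·AD·C·BC·AD·CDB·C·AD·BC·AD·CDB·C·AD·C·BC·AD·BC·AD·CDB·C·AD·C·BC·AD
    A ↦ CDB
    B ↦ BC
    C ↦ AD
    D ↦ C

A->CDB, B->BC, C->AD, D->C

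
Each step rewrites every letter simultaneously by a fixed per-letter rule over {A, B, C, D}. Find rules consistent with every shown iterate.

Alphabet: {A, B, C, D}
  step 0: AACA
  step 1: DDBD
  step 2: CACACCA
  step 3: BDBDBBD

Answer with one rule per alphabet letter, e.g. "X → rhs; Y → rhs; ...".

A->D, B->C, C->B, D->CA

  step 2 ⇒ step 3: CACACCA ⇒ B·D·B·D·B·B·D
    A ↦ D
    C ↦ B
  step 1 ⇒ step 2: DDBD ⇒ CA·CA·C·CA
    B ↦ C
  step 1 ⇒ step 2: DDBD ⇒ CA·CA·C·CA
    D ↦ CA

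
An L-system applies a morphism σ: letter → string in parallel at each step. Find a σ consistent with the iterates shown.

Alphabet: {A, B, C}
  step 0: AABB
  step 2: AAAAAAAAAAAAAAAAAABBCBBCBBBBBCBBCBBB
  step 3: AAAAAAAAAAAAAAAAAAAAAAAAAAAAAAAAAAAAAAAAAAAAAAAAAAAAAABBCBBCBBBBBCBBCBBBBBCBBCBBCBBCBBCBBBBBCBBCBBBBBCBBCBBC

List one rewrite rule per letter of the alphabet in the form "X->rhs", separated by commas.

A->AAA, B->BBC, C->BBB

  step 2 ⇒ step 3: AAAAAAAAAAAAAAAAAABBCBBCBBBBBCBBCBBB ⇒ AAA·AAA·AAA·AAA·AAA·AAA·AAA·AAA·AAA·AAA·AAA·AAA·AAA·AAA·AAA·AAA·AAA·AAA·BBC·BBC·BBB·BBC·BBC·BBB·BBC·BBC·BBC·BBC·BBC·BBB·BBC·BBC·BBB·BBC·BBC·BBC
    A ↦ AAA
    B ↦ BBC
    C ↦ BBB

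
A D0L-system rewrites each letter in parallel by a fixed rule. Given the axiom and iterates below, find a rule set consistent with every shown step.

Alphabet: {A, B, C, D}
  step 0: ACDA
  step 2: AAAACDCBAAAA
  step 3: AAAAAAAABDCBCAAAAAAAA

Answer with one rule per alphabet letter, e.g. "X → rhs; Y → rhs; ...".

  step 2 ⇒ step 3: AAAACDCBAAAA ⇒ AA·AA·AA·AA·B·DC·B·C·AA·AA·AA·AA
    A ↦ AA
    B ↦ C
    C ↦ B
    D ↦ DC

A->AA, B->C, C->B, D->DC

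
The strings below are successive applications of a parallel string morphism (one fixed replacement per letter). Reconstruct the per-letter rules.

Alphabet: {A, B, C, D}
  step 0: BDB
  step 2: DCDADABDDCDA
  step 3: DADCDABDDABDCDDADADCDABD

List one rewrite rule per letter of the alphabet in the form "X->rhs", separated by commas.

A->BD, B->CD, C->DC, D->DA

  step 2 ⇒ step 3: DCDADABDDCDA ⇒ DA·DC·DA·BD·DA·BD·CD·DA·DA·DC·DA·BD
    A ↦ BD
    B ↦ CD
    C ↦ DC
    D ↦ DA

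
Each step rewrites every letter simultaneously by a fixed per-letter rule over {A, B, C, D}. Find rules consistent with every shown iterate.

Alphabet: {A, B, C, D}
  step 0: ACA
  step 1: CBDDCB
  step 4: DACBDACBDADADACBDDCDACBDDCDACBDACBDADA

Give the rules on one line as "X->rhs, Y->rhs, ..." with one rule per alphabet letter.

A->CB, B->C, C->DD, D->DA

  step 0 ⇒ step 1: ACA ⇒ CB·DD·CB
    A ↦ CB
    C ↦ DD
    B ↦ C  (constrained at step 1)
    D ↦ DA  (constrained at step 1)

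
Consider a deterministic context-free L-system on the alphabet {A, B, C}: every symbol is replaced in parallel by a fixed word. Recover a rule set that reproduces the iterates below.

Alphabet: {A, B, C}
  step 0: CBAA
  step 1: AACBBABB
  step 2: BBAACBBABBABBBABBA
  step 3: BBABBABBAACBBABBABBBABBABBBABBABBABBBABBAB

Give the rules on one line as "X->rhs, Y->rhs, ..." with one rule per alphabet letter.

  step 2 ⇒ step 3: BBAACBBABBABBBABBA ⇒ BBA·BBA·B·B·AAC·BBA·BBA·B·BBA·BBA·B·BBA·BBA·BBA·B·BBA·BBA·B
    A ↦ B
    B ↦ BBA
    C ↦ AAC

A->B, B->BBA, C->AAC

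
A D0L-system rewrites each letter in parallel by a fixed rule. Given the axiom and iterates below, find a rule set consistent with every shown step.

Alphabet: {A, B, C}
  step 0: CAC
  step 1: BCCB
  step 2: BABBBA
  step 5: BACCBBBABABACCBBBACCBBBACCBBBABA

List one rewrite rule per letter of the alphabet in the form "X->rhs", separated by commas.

  step 1 ⇒ step 2: BCCB ⇒ BA·B·B·BA
    B ↦ BA
    C ↦ B
  step 0 ⇒ step 1: CAC ⇒ B·CC·B
    A ↦ CC

A->CC, B->BA, C->B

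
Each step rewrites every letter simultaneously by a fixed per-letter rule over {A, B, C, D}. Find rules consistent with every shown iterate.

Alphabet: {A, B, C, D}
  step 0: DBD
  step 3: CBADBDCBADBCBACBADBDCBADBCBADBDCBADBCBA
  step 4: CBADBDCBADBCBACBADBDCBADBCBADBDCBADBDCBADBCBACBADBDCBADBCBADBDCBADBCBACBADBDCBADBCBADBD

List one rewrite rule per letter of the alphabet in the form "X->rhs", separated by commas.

A->D, B->DB, C->CBA, D->CBA

  step 3 ⇒ step 4: CBADBDCBADBCBACBADBDCBADBCBADBDCBADBCBA ⇒ CBA·DB·D·CBA·DB·CBA·CBA·DB·D·CBA·DB·CBA·DB·D·CBA·DB·D·CBA·DB·CBA·CBA·DB·D·CBA·DB·CBA·DB·D·CBA·DB·CBA·CBA·DB·D·CBA·DB·CBA·DB·D
    A ↦ D
    B ↦ DB
    C ↦ CBA
    D ↦ CBA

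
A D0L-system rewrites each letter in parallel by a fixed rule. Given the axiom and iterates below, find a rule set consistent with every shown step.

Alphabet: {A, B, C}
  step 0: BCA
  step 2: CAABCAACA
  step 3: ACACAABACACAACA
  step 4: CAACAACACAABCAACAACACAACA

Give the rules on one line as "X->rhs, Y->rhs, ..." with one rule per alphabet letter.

  step 3 ⇒ step 4: ACACAABACACAACA ⇒ CA·A·CA·A·CA·CA·AB·CA·A·CA·A·CA·CA·A·CA
    A ↦ CA
    B ↦ AB
    C ↦ A

A->CA, B->AB, C->A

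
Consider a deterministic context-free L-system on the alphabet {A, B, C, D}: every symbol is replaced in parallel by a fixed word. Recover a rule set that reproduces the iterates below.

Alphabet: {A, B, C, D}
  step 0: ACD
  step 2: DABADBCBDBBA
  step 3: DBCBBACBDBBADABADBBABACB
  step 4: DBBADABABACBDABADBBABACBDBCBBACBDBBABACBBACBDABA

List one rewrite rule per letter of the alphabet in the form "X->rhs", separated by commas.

A->CB, B->BA, C->DA, D->DB

  step 3 ⇒ step 4: DBCBBACBDBBADABADBBABACB ⇒ DB·BA·DA·BA·BA·CB·DA·BA·DB·BA·BA·CB·DB·CB·BA·CB·DB·BA·BA·CB·BA·CB·DA·BA
    A ↦ CB
    B ↦ BA
    C ↦ DA
    D ↦ DB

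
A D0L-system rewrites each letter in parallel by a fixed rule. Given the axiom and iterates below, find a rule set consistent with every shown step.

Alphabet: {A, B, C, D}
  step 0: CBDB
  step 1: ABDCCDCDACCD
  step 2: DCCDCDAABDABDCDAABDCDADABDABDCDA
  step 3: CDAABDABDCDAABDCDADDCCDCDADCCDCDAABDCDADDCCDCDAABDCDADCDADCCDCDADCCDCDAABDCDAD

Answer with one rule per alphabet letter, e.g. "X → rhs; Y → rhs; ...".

A->D, B->CCD, C->ABD, D->CDA

  step 2 ⇒ step 3: DCCDCDAABDABDCDAABDCDADABDABDCDA ⇒ CDA·ABD·ABD·CDA·ABD·CDA·D·D·CCD·CDA·D·CCD·CDA·ABD·CDA·D·D·CCD·CDA·ABD·CDA·D·CDA·D·CCD·CDA·D·CCD·CDA·ABD·CDA·D
    A ↦ D
    B ↦ CCD
    C ↦ ABD
    D ↦ CDA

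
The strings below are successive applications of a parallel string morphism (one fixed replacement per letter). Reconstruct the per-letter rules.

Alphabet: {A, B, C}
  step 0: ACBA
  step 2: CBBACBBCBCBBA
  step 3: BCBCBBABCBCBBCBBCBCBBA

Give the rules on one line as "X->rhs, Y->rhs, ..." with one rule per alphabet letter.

  step 2 ⇒ step 3: CBBACBBCBCBBA ⇒ B·CB·CB·BA·B·CB·CB·B·CB·B·CB·CB·BA
    A ↦ BA
    B ↦ CB
    C ↦ B

A->BA, B->CB, C->B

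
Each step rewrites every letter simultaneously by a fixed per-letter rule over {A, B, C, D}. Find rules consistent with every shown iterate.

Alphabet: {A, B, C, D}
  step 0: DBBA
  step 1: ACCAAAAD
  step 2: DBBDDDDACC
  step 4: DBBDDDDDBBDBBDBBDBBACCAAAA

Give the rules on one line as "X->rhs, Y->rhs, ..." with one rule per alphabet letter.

A->D, B->AA, C->B, D->ACC

  step 1 ⇒ step 2: ACCAAAAD ⇒ D·B·B·D·D·D·D·ACC
    A ↦ D
    C ↦ B
    D ↦ ACC
  step 0 ⇒ step 1: DBBA ⇒ ACC·AA·AA·D
    B ↦ AA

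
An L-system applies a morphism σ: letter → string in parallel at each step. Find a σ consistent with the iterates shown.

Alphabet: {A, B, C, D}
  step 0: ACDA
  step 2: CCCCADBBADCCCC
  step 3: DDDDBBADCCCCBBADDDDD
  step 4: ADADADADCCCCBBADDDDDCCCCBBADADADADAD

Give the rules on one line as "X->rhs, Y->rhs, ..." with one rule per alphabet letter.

  step 3 ⇒ step 4: DDDDBBADCCCCBBADDDDD ⇒ AD·AD·AD·AD·CC·CC·BB·AD·D·D·D·D·CC·CC·BB·AD·AD·AD·AD·AD
    A ↦ BB
    B ↦ CC
    C ↦ D
    D ↦ AD

A->BB, B->CC, C->D, D->AD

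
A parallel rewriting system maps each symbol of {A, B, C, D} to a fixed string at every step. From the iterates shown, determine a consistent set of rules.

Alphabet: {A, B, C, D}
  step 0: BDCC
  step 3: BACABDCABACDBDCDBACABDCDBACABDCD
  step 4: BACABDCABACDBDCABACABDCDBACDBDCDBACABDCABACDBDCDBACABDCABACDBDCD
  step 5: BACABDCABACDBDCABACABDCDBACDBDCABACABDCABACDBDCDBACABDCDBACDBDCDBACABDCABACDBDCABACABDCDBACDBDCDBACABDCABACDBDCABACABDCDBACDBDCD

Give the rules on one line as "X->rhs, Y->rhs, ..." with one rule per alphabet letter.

  step 4 ⇒ step 5: BACABDCABACDBDCABACABDCDBACDBDCDBACABDCABACDBDCDBACABDCABACDBDCD ⇒ BA·CA·BD·CA·BA·CD·BD·CA·BA·CA·BD·CD·BA·CD·BD·CA·BA·CA·BD·CA·BA·CD·BD·CD·BA·CA·BD·CD·BA·CD·BD·CD·BA·CA·BD·CA·BA·CD·BD·CA·BA·CA·BD·CD·BA·CD·BD·CD·BA·CA·BD·CA·BA·CD·BD·CA·BA·CA·BD·CD·BA·CD·BD·CD
    A ↦ CA
    B ↦ BA
    C ↦ BD
    D ↦ CD

A->CA, B->BA, C->BD, D->CD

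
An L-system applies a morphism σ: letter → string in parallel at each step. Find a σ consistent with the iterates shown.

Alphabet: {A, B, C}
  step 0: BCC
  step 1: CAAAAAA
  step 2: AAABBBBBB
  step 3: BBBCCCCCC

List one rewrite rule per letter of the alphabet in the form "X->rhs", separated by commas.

A->B, B->C, C->AAA

  step 2 ⇒ step 3: AAABBBBBB ⇒ B·B·B·C·C·C·C·C·C
    A ↦ B
    B ↦ C
  step 0 ⇒ step 1: BCC ⇒ C·AAA·AAA
    C ↦ AAA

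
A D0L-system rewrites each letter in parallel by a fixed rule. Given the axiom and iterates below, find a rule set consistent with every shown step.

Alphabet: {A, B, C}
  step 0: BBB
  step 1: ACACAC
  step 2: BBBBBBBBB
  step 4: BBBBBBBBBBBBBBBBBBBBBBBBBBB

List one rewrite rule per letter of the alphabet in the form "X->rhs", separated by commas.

  step 1 ⇒ step 2: ACACAC ⇒ B·BB·B·BB·B·BB
    A ↦ B
    C ↦ BB
  step 0 ⇒ step 1: BBB ⇒ AC·AC·AC
    B ↦ AC

A->B, B->AC, C->BB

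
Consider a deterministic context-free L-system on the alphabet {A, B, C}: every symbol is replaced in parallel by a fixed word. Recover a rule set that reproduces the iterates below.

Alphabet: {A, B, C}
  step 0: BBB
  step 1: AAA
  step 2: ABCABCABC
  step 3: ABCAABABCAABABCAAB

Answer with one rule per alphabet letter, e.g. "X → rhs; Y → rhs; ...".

  step 2 ⇒ step 3: ABCABCABC ⇒ ABC·A·AB·ABC·A·AB·ABC·A·AB
    A ↦ ABC
    B ↦ A
    C ↦ AB

A->ABC, B->A, C->AB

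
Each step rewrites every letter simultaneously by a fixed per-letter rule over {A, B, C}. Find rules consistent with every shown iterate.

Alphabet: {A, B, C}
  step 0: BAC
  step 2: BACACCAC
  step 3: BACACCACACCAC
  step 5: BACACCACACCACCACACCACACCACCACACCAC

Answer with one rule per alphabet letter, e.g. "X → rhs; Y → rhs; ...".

A->C, B->BA, C->AC

  step 2 ⇒ step 3: BACACCAC ⇒ BA·C·AC·C·AC·AC·C·AC
    A ↦ C
    B ↦ BA
    C ↦ AC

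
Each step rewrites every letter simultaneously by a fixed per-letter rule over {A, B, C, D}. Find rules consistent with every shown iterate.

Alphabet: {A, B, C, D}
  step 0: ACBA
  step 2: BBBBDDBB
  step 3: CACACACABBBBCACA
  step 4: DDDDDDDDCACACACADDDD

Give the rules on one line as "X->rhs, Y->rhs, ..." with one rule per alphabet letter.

  step 3 ⇒ step 4: CACACACABBBBCACA ⇒ D·D·D·D·D·D·D·D·CA·CA·CA·CA·D·D·D·D
    A ↦ D
    B ↦ CA
    C ↦ D
  step 2 ⇒ step 3: BBBBDDBB ⇒ CA·CA·CA·CA·BB·BB·CA·CA
    D ↦ BB

A->D, B->CA, C->D, D->BB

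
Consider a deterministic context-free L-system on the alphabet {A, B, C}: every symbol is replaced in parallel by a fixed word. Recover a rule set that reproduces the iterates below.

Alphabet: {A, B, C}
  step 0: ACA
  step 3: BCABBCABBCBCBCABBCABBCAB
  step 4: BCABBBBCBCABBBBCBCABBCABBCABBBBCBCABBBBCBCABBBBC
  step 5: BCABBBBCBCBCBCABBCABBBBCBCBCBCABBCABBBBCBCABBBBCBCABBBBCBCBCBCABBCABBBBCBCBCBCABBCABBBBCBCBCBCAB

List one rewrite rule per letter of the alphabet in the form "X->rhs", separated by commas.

  step 4 ⇒ step 5: BCABBBBCBCABBBBCBCABBCABBCABBBBCBCABBBBCBCABBBBC ⇒ BC·AB·BB·BC·BC·BC·BC·AB·BC·AB·BB·BC·BC·BC·BC·AB·BC·AB·BB·BC·BC·AB·BB·BC·BC·AB·BB·BC·BC·BC·BC·AB·BC·AB·BB·BC·BC·BC·BC·AB·BC·AB·BB·BC·BC·BC·BC·AB
    A ↦ BB
    B ↦ BC
    C ↦ AB

A->BB, B->BC, C->AB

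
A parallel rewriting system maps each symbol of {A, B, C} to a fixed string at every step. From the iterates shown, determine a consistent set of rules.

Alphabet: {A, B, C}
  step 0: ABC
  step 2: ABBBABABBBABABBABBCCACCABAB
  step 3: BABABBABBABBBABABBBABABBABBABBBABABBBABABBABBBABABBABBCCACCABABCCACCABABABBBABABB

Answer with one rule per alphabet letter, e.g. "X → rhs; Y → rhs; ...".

  step 2 ⇒ step 3: ABBBABABBBABABBABBCCACCABAB ⇒ BAB·ABB·ABB·ABB·BAB·ABB·BAB·ABB·ABB·ABB·BAB·ABB·BAB·ABB·ABB·BAB·ABB·ABB·CCA·CCA·BAB·CCA·CCA·BAB·ABB·BAB·ABB
    A ↦ BAB
    B ↦ ABB
    C ↦ CCA

A->BAB, B->ABB, C->CCA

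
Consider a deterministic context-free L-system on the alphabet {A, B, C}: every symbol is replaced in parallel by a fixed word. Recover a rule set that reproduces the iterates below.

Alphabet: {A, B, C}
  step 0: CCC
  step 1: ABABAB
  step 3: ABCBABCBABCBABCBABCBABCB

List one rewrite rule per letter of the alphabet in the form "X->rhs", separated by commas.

A->CB, B->CB, C->AB

  step 0 ⇒ step 1: CCC ⇒ AB·AB·AB
    C ↦ AB
    A ↦ CB  (constrained at step 1)
    B ↦ CB  (constrained at step 1)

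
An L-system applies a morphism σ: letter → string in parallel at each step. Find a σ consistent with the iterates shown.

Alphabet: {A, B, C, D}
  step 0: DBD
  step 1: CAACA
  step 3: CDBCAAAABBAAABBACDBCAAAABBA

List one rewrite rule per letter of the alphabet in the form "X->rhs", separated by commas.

  step 0 ⇒ step 1: DBD ⇒ CA·A·CA
    B ↦ A
    D ↦ CA
    A ↦ BBA  (constrained at step 1)
    C ↦ CDB  (constrained at step 1)

A->BBA, B->A, C->CDB, D->CA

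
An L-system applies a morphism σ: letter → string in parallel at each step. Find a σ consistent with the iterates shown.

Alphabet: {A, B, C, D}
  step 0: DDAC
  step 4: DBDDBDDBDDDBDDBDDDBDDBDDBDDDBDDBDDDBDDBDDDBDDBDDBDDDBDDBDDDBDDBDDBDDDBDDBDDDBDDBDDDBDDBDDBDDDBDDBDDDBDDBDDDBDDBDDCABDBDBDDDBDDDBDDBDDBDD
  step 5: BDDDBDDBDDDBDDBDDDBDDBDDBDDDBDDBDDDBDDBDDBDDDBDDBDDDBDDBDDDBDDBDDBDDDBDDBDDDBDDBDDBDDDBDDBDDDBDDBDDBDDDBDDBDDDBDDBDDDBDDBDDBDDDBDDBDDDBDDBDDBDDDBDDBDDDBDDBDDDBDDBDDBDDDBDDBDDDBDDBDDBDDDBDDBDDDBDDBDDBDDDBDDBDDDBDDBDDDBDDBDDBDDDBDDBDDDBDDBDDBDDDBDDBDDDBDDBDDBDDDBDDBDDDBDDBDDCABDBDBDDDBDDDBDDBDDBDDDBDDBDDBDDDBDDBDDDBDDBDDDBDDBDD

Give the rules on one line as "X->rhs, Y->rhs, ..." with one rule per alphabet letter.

A->BDB, B->D, C->CA, D->BDD

  step 4 ⇒ step 5: DBDDBDDBDDDBDDBDDDBDDBDDBDDDBDDBDDDBDDBDDDBDDBDDBDDDBDDBDDDBDDBDDBDDDBDDBDDDBDDBDDDBDDBDDBDDDBDDBDDDBDDBDDDBDDBDDCABDBDBDDDBDDDBDDBDDBDD ⇒ BDD·D·BDD·BDD·D·BDD·BDD·D·BDD·BDD·BDD·D·BDD·BDD·D·BDD·BDD·BDD·D·BDD·BDD·D·BDD·BDD·D·BDD·BDD·BDD·D·BDD·BDD·D·BDD·BDD·BDD·D·BDD·BDD·D·BDD·BDD·BDD·D·BDD·BDD·D·BDD·BDD·D·BDD·BDD·BDD·D·BDD·BDD·D·BDD·BDD·BDD·D·BDD·BDD·D·BDD·BDD·D·BDD·BDD·BDD·D·BDD·BDD·D·BDD·BDD·BDD·D·BDD·BDD·D·BDD·BDD·BDD·D·BDD·BDD·D·BDD·BDD·D·BDD·BDD·BDD·D·BDD·BDD·D·BDD·BDD·BDD·D·BDD·BDD·D·BDD·BDD·BDD·D·BDD·BDD·D·BDD·BDD·CA·BDB·D·BDD·D·BDD·D·BDD·BDD·BDD·D·BDD·BDD·BDD·D·BDD·BDD·D·BDD·BDD·D·BDD·BDD
    A ↦ BDB
    B ↦ D
    C ↦ CA
    D ↦ BDD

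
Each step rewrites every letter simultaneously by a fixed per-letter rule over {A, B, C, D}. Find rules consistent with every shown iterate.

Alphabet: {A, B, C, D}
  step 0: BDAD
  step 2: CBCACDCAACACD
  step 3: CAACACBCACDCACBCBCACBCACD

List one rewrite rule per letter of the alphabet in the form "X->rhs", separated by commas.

A->CB, B->A, C->CA, D->CD

  step 2 ⇒ step 3: CBCACDCAACACD ⇒ CA·A·CA·CB·CA·CD·CA·CB·CB·CA·CB·CA·CD
    A ↦ CB
    B ↦ A
    C ↦ CA
    D ↦ CD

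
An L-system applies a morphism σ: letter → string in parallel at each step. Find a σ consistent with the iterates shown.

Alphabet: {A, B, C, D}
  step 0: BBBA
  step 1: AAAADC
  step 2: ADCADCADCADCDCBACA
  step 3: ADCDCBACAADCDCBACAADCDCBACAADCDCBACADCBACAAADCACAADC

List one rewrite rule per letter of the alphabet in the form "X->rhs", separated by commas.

A->ADC, B->A, C->ACA, D->DCB

  step 2 ⇒ step 3: ADCADCADCADCDCBACA ⇒ ADC·DCB·ACA·ADC·DCB·ACA·ADC·DCB·ACA·ADC·DCB·ACA·DCB·ACA·A·ADC·ACA·ADC
    A ↦ ADC
    B ↦ A
    C ↦ ACA
    D ↦ DCB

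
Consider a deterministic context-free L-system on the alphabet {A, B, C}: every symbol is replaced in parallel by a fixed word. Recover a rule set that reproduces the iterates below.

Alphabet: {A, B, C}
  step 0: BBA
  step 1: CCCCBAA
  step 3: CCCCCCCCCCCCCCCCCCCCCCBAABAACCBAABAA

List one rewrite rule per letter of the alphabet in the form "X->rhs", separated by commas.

A->BAA, B->CC, C->CC

  step 0 ⇒ step 1: BBA ⇒ CC·CC·BAA
    A ↦ BAA
    B ↦ CC
    C ↦ CC  (constrained at step 1)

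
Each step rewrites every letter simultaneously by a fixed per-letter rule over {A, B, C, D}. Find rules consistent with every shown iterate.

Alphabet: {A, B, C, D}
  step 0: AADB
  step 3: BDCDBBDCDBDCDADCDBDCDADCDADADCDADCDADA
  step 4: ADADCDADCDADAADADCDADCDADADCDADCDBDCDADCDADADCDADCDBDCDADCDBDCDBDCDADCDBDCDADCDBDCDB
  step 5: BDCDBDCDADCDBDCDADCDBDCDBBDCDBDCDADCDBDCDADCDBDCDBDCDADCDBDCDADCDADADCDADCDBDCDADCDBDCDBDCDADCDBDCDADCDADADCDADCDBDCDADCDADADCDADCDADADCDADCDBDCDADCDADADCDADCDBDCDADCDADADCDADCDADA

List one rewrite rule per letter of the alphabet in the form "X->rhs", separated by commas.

  step 4 ⇒ step 5: ADADCDADCDADAADADCDADCDADADCDADCDBDCDADCDADADCDADCDBDCDADCDBDCDBDCDADCDBDCDADCDBDCDB ⇒ B·DCD·B·DCD·A·DCD·B·DCD·A·DCD·B·DCD·B·B·DCD·B·DCD·A·DCD·B·DCD·A·DCD·B·DCD·B·DCD·A·DCD·B·DCD·A·DCD·ADA·DCD·A·DCD·B·DCD·A·DCD·B·DCD·B·DCD·A·DCD·B·DCD·A·DCD·ADA·DCD·A·DCD·B·DCD·A·DCD·ADA·DCD·A·DCD·ADA·DCD·A·DCD·B·DCD·A·DCD·ADA·DCD·A·DCD·B·DCD·A·DCD·ADA·DCD·A·DCD·ADA
    A ↦ B
    B ↦ ADA
    C ↦ A
    D ↦ DCD

A->B, B->ADA, C->A, D->DCD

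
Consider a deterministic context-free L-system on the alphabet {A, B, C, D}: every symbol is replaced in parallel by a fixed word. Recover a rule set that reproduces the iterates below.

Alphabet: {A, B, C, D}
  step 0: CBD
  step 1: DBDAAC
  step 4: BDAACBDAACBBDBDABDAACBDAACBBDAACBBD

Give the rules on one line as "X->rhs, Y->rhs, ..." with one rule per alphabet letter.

  step 0 ⇒ step 1: CBD ⇒ D·BDA·AC
    B ↦ BDA
    C ↦ D
    D ↦ AC
    A ↦ B  (constrained at step 1)

A->B, B->BDA, C->D, D->AC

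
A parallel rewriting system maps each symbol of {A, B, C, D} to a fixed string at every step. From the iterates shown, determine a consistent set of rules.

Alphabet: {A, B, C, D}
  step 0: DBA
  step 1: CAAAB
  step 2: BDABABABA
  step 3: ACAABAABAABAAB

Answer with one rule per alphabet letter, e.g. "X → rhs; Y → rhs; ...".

  step 2 ⇒ step 3: BDABABABA ⇒ A·CA·AB·A·AB·A·AB·A·AB
    A ↦ AB
    B ↦ A
    D ↦ CA
  step 1 ⇒ step 2: CAAAB ⇒ BD·AB·AB·AB·A
    C ↦ BD

A->AB, B->A, C->BD, D->CA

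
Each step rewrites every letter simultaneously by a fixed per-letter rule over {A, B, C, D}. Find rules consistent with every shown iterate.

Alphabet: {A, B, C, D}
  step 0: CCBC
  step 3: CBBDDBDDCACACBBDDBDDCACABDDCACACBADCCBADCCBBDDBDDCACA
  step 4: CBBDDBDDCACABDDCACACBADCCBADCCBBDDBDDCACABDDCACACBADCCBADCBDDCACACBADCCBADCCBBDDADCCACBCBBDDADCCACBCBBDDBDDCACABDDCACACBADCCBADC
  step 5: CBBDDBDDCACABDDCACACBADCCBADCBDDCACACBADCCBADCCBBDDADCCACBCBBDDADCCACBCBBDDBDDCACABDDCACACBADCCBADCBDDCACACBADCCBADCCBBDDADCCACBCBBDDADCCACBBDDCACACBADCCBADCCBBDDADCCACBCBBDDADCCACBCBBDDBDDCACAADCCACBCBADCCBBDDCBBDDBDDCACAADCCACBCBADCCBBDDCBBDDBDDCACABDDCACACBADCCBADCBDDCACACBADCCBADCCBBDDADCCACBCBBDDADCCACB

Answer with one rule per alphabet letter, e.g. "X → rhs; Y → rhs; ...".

  step 4 ⇒ step 5: CBBDDBDDCACABDDCACACBADCCBADCCBBDDBDDCACABDDCACACBADCCBADCBDDCACACBADCCBADCCBBDDADCCACBCBBDDADCCACBCBBDDBDDCACABDDCACACBADCCBADC ⇒ CB·BDD·BDD·CA·CA·BDD·CA·CA·CB·ADC·CB·ADC·BDD·CA·CA·CB·ADC·CB·ADC·CB·BDD·ADC·CA·CB·CB·BDD·ADC·CA·CB·CB·BDD·BDD·CA·CA·BDD·CA·CA·CB·ADC·CB·ADC·BDD·CA·CA·CB·ADC·CB·ADC·CB·BDD·ADC·CA·CB·CB·BDD·ADC·CA·CB·BDD·CA·CA·CB·ADC·CB·ADC·CB·BDD·ADC·CA·CB·CB·BDD·ADC·CA·CB·CB·BDD·BDD·CA·CA·ADC·CA·CB·CB·ADC·CB·BDD·CB·BDD·BDD·CA·CA·ADC·CA·CB·CB·ADC·CB·BDD·CB·BDD·BDD·CA·CA·BDD·CA·CA·CB·ADC·CB·ADC·BDD·CA·CA·CB·ADC·CB·ADC·CB·BDD·ADC·CA·CB·CB·BDD·ADC·CA·CB
    A ↦ ADC
    B ↦ BDD
    C ↦ CB
    D ↦ CA

A->ADC, B->BDD, C->CB, D->CA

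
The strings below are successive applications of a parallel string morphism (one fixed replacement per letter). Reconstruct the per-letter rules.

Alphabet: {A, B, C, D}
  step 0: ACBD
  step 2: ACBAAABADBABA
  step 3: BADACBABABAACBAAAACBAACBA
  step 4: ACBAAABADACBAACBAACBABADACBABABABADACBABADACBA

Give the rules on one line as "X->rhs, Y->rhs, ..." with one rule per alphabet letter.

A->BA, B->AC, C->D, D->AA

  step 3 ⇒ step 4: BADACBABABAACBAAAACBAACBA ⇒ AC·BA·AA·BA·D·AC·BA·AC·BA·AC·BA·BA·D·AC·BA·BA·BA·BA·D·AC·BA·BA·D·AC·BA
    A ↦ BA
    B ↦ AC
    C ↦ D
    D ↦ AA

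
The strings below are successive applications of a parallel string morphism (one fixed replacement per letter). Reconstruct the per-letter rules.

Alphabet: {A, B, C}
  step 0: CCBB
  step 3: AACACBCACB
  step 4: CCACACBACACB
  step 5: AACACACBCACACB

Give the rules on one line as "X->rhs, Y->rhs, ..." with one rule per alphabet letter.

  step 4 ⇒ step 5: CCACACBACACB ⇒ A·A·C·A·C·A·CB·C·A·C·A·CB
    A ↦ C
    B ↦ CB
    C ↦ A

A->C, B->CB, C->A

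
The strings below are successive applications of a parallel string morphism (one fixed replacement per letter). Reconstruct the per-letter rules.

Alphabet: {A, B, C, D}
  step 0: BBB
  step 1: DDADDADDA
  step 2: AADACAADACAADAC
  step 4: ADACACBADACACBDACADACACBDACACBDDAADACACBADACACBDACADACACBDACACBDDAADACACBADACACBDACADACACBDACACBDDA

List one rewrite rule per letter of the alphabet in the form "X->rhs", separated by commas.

A->DAC, B->DDA, C->ACB, D->A

  step 1 ⇒ step 2: DDADDADDA ⇒ A·A·DAC·A·A·DAC·A·A·DAC
    A ↦ DAC
    D ↦ A
  step 0 ⇒ step 1: BBB ⇒ DDA·DDA·DDA
    B ↦ DDA
    C ↦ ACB  (constrained at step 2)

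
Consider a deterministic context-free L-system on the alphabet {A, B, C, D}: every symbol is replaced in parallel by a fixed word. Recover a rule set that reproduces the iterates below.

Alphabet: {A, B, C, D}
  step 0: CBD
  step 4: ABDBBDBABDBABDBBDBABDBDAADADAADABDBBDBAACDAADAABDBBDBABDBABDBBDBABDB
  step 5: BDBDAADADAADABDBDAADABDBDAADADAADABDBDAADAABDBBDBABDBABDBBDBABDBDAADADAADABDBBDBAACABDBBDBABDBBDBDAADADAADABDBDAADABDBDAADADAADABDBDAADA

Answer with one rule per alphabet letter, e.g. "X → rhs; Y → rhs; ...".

A->BDB, B->DA, C->AAC, D->A

  step 4 ⇒ step 5: ABDBBDBABDBABDBBDBABDBDAADADAADABDBBDBAACDAADAABDBBDBABDBABDBBDBABDB ⇒ BDB·DA·A·DA·DA·A·DA·BDB·DA·A·DA·BDB·DA·A·DA·DA·A·DA·BDB·DA·A·DA·A·BDB·BDB·A·BDB·A·BDB·BDB·A·BDB·DA·A·DA·DA·A·DA·BDB·BDB·AAC·A·BDB·BDB·A·BDB·BDB·DA·A·DA·DA·A·DA·BDB·DA·A·DA·BDB·DA·A·DA·DA·A·DA·BDB·DA·A·DA
    A ↦ BDB
    B ↦ DA
    C ↦ AAC
    D ↦ A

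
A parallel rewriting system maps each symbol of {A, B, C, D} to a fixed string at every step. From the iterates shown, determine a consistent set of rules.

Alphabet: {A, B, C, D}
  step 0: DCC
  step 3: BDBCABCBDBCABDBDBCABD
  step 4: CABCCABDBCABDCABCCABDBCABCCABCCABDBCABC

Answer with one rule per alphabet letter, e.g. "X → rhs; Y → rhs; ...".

  step 3 ⇒ step 4: BDBCABCBDBCABDBDBCABD ⇒ CA·BC·CA·BD·B·CA·BD·CA·BC·CA·BD·B·CA·BC·CA·BC·CA·BD·B·CA·BC
    A ↦ B
    B ↦ CA
    C ↦ BD
    D ↦ BC

A->B, B->CA, C->BD, D->BC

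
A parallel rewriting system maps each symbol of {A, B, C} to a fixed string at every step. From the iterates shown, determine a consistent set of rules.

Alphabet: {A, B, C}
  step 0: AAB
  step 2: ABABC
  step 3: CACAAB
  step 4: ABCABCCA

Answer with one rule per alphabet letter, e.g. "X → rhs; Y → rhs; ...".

  step 3 ⇒ step 4: CACAAB ⇒ AB·C·AB·C·C·A
    A ↦ C
    B ↦ A
    C ↦ AB

A->C, B->A, C->AB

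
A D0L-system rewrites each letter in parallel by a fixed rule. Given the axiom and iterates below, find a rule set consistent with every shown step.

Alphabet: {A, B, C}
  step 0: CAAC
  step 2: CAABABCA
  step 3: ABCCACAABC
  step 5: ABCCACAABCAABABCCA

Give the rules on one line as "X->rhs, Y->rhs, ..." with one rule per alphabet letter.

A->C, B->A, C->AB

  step 2 ⇒ step 3: CAABABCA ⇒ AB·C·C·A·C·A·AB·C
    A ↦ C
    B ↦ A
    C ↦ AB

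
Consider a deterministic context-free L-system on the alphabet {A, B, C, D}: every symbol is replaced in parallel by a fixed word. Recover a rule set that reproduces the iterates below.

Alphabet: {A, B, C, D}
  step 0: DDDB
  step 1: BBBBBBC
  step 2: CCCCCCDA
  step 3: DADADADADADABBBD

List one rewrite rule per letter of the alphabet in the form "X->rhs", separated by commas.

A->BD, B->C, C->DA, D->BB

  step 2 ⇒ step 3: CCCCCCDA ⇒ DA·DA·DA·DA·DA·DA·BB·BD
    A ↦ BD
    C ↦ DA
    D ↦ BB
  step 0 ⇒ step 1: DDDB ⇒ BB·BB·BB·C
    B ↦ C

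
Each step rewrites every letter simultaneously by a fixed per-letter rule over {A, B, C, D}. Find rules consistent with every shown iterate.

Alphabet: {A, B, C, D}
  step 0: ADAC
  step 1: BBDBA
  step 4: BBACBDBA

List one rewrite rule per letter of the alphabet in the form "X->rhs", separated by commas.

  step 0 ⇒ step 1: ADAC ⇒ B·BD·B·A
    A ↦ B
    C ↦ A
    D ↦ BD
    B ↦ C  (constrained at step 1)

A->B, B->C, C->A, D->BD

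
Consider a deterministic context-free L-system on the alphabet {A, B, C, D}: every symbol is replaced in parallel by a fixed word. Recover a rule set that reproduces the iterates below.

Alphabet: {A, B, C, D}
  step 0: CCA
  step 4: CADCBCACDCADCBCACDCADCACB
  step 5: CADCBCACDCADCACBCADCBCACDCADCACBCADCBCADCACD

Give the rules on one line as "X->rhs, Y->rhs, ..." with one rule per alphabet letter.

A->D, B->CD, C->CA, D->CB

  step 4 ⇒ step 5: CADCBCACDCADCBCACDCADCACB ⇒ CA·D·CB·CA·CD·CA·D·CA·CB·CA·D·CB·CA·CD·CA·D·CA·CB·CA·D·CB·CA·D·CA·CD
    A ↦ D
    B ↦ CD
    C ↦ CA
    D ↦ CB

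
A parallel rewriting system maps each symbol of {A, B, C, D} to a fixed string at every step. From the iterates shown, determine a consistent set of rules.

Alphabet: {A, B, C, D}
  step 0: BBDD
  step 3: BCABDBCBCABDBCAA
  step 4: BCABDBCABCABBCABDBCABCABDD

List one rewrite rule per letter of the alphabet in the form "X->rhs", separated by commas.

  step 3 ⇒ step 4: BCABDBCBCABDBCAA ⇒ BC·AB·D·BC·A·BC·AB·BC·AB·D·BC·A·BC·AB·D·D
    A ↦ D
    B ↦ BC
    C ↦ AB
    D ↦ A

A->D, B->BC, C->AB, D->A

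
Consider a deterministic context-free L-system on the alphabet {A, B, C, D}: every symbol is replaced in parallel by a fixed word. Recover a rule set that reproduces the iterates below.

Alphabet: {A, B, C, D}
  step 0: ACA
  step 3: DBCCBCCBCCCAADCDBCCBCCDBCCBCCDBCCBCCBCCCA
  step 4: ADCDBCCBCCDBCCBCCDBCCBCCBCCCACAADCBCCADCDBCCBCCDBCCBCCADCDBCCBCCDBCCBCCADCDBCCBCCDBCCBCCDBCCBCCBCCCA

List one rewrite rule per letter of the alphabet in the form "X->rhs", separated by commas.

A->CA, B->D, C->BCC, D->ADC

  step 3 ⇒ step 4: DBCCBCCBCCCAADCDBCCBCCDBCCBCCDBCCBCCBCCCA ⇒ ADC·D·BCC·BCC·D·BCC·BCC·D·BCC·BCC·BCC·CA·CA·ADC·BCC·ADC·D·BCC·BCC·D·BCC·BCC·ADC·D·BCC·BCC·D·BCC·BCC·ADC·D·BCC·BCC·D·BCC·BCC·D·BCC·BCC·BCC·CA
    A ↦ CA
    B ↦ D
    C ↦ BCC
    D ↦ ADC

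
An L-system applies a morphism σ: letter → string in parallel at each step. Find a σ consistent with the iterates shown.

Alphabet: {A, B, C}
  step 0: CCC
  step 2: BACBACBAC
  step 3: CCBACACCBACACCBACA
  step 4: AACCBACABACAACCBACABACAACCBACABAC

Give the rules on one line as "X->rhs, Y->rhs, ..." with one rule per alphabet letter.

  step 3 ⇒ step 4: CCBACACCBACACCBACA ⇒ A·A·CC·BAC·A·BAC·A·A·CC·BAC·A·BAC·A·A·CC·BAC·A·BAC
    A ↦ BAC
    B ↦ CC
    C ↦ A

A->BAC, B->CC, C->A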